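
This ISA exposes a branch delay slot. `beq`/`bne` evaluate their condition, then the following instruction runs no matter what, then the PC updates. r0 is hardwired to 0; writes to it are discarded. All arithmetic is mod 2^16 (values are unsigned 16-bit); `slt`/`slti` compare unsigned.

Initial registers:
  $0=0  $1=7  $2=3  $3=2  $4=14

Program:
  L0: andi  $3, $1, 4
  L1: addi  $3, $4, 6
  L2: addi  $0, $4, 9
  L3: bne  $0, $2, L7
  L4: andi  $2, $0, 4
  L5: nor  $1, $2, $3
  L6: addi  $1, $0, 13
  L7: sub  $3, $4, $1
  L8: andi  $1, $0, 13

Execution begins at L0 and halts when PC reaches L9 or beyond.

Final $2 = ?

#0 andi  $3, $1, 4 ; 0/7/3/4/14
#1 addi  $3, $4, 6 ; 0/7/3/20/14
#2 addi  $0, $4, 9 ; 0/7/3/20/14
#3 bne  $0, $2, L7 ; 0/7/3/20/14 ; →target
#4 andi  $2, $0, 4 ; 0/7/0/20/14
#7 sub  $3, $4, $1 ; 0/7/0/7/14
#8 andi  $1, $0, 13 ; 0/0/0/7/14

0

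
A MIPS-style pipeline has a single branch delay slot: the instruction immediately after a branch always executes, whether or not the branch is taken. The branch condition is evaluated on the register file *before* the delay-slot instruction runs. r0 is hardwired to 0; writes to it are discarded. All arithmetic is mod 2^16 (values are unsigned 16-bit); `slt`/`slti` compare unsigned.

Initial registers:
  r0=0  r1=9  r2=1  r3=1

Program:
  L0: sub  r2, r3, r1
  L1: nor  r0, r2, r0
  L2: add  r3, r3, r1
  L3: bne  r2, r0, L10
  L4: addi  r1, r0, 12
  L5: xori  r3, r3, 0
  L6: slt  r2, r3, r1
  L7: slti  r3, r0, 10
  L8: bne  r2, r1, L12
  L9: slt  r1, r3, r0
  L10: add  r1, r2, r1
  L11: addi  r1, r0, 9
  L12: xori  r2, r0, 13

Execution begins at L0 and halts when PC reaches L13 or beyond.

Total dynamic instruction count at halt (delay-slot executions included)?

  step pc=0: sub  r2, r3, r1  regs=(0,9,65528,1)
  step pc=1: nor  r0, r2, r0  regs=(0,9,65528,1)
  step pc=2: add  r3, r3, r1  regs=(0,9,65528,10)
  step pc=3: bne  r2, r0, L10  cond=T  regs=(0,9,65528,10)
  step pc=4: addi  r1, r0, 12  regs=(0,12,65528,10)
  step pc=10: add  r1, r2, r1  regs=(0,4,65528,10)
  step pc=11: addi  r1, r0, 9  regs=(0,9,65528,10)
  step pc=12: xori  r2, r0, 13  regs=(0,9,13,10)

8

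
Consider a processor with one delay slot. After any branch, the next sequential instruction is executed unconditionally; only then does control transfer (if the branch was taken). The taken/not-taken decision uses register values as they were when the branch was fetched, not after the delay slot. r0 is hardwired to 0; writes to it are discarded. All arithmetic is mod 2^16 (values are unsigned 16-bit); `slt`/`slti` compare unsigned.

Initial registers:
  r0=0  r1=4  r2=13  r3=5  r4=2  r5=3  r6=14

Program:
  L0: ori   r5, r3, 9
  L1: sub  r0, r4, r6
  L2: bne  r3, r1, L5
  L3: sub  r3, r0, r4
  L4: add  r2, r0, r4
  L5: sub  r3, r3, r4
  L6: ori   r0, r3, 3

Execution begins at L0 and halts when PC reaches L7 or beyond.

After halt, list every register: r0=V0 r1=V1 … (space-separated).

r0=0 r1=4 r2=13 r3=65532 r4=2 r5=13 r6=14

  step pc=0: ori   r5, r3, 9  regs=(0,4,13,5,2,13,14)
  step pc=1: sub  r0, r4, r6  regs=(0,4,13,5,2,13,14)
  step pc=2: bne  r3, r1, L5  cond=T  regs=(0,4,13,5,2,13,14)
  step pc=3: sub  r3, r0, r4  regs=(0,4,13,65534,2,13,14)
  step pc=5: sub  r3, r3, r4  regs=(0,4,13,65532,2,13,14)
  step pc=6: ori   r0, r3, 3  regs=(0,4,13,65532,2,13,14)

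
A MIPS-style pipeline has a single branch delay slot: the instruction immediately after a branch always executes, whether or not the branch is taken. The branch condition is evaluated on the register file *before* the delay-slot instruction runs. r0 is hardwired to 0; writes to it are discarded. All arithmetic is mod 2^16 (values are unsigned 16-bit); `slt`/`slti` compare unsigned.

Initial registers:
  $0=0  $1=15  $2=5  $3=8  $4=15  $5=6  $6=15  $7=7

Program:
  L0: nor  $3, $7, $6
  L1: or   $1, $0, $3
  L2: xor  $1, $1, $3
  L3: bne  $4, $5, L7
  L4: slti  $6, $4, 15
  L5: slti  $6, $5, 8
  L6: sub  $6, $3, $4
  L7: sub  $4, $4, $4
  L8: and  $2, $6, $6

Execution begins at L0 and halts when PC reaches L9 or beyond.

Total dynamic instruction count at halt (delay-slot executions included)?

#0 nor  $3, $7, $6 ; 0/15/5/65520/15/6/15/7
#1 or   $1, $0, $3 ; 0/65520/5/65520/15/6/15/7
#2 xor  $1, $1, $3 ; 0/0/5/65520/15/6/15/7
#3 bne  $4, $5, L7 ; 0/0/5/65520/15/6/15/7 ; →target
#4 slti  $6, $4, 15 ; 0/0/5/65520/15/6/0/7
#7 sub  $4, $4, $4 ; 0/0/5/65520/0/6/0/7
#8 and  $2, $6, $6 ; 0/0/0/65520/0/6/0/7

7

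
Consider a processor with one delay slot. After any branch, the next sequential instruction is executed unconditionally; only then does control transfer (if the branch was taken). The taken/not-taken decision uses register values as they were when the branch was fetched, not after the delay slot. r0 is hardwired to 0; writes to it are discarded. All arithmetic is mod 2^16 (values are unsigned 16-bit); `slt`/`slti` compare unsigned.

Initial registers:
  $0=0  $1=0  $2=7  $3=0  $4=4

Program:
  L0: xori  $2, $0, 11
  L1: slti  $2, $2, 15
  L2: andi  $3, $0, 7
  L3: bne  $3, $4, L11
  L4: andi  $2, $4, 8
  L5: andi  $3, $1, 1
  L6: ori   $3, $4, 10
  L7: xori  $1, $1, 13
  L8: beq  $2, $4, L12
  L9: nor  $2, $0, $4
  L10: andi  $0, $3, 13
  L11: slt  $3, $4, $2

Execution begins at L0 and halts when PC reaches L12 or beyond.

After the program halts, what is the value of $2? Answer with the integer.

0

[0] xori  $2, $0, 11  →  {$0:0, $1:0, $2:11, $3:0, $4:4}
[1] slti  $2, $2, 15  →  {$0:0, $1:0, $2:1, $3:0, $4:4}
[2] andi  $3, $0, 7  →  {$0:0, $1:0, $2:1, $3:0, $4:4}
[3] bne  $3, $4, L11  →  {$0:0, $1:0, $2:1, $3:0, $4:4}  ⟨branch taken⟩
[4] andi  $2, $4, 8  →  {$0:0, $1:0, $2:0, $3:0, $4:4}
[11] slt  $3, $4, $2  →  {$0:0, $1:0, $2:0, $3:0, $4:4}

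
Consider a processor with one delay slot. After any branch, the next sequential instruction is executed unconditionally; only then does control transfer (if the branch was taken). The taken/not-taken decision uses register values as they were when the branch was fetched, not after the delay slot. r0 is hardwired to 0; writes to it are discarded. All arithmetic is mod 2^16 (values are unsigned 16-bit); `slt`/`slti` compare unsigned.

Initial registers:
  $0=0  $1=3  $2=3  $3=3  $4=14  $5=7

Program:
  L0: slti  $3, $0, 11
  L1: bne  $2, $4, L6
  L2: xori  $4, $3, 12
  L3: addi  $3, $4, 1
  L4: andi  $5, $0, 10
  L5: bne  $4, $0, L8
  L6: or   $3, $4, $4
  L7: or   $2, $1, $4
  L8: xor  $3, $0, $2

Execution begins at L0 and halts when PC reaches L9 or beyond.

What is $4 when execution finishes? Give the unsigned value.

13

#0 slti  $3, $0, 11 ; 0/3/3/1/14/7
#1 bne  $2, $4, L6 ; 0/3/3/1/14/7 ; →target
#2 xori  $4, $3, 12 ; 0/3/3/1/13/7
#6 or   $3, $4, $4 ; 0/3/3/13/13/7
#7 or   $2, $1, $4 ; 0/3/15/13/13/7
#8 xor  $3, $0, $2 ; 0/3/15/15/13/7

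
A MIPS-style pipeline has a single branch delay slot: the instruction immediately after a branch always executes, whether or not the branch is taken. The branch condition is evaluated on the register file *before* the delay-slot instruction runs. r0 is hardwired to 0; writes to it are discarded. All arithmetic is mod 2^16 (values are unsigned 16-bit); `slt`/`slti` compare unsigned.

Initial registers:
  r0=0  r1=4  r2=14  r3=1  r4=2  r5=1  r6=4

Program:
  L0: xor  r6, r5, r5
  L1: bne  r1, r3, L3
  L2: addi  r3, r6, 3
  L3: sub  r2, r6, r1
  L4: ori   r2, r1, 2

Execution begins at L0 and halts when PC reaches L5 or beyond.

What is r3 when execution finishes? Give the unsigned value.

PC=0  xor  r6, r5, r5        | r0=0 r1=4 r2=14 r3=1 r4=2 r5=1 r6=0
PC=1  bne  r1, r3, L3        | r0=0 r1=4 r2=14 r3=1 r4=2 r5=1 r6=0  [TAKEN]
PC=2  addi  r3, r6, 3        | r0=0 r1=4 r2=14 r3=3 r4=2 r5=1 r6=0
PC=3  sub  r2, r6, r1        | r0=0 r1=4 r2=65532 r3=3 r4=2 r5=1 r6=0
PC=4  ori   r2, r1, 2        | r0=0 r1=4 r2=6 r3=3 r4=2 r5=1 r6=0

3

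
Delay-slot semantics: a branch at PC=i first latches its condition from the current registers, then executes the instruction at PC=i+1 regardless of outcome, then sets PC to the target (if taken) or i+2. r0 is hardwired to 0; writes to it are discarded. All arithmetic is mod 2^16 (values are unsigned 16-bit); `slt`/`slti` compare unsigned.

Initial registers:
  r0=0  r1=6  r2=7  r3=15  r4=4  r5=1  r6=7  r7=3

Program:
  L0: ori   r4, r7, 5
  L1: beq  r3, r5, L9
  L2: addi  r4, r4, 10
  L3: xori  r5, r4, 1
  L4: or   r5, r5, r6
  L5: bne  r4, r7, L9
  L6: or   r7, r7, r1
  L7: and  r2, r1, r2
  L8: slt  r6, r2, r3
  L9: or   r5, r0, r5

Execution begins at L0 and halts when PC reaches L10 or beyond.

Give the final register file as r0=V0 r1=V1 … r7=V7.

r0=0 r1=6 r2=7 r3=15 r4=17 r5=23 r6=7 r7=7

PC=0  ori   r4, r7, 5        | r0=0 r1=6 r2=7 r3=15 r4=7 r5=1 r6=7 r7=3
PC=1  beq  r3, r5, L9        | r0=0 r1=6 r2=7 r3=15 r4=7 r5=1 r6=7 r7=3  [not taken]
PC=2  addi  r4, r4, 10       | r0=0 r1=6 r2=7 r3=15 r4=17 r5=1 r6=7 r7=3
PC=3  xori  r5, r4, 1        | r0=0 r1=6 r2=7 r3=15 r4=17 r5=16 r6=7 r7=3
PC=4  or   r5, r5, r6        | r0=0 r1=6 r2=7 r3=15 r4=17 r5=23 r6=7 r7=3
PC=5  bne  r4, r7, L9        | r0=0 r1=6 r2=7 r3=15 r4=17 r5=23 r6=7 r7=3  [TAKEN]
PC=6  or   r7, r7, r1        | r0=0 r1=6 r2=7 r3=15 r4=17 r5=23 r6=7 r7=7
PC=9  or   r5, r0, r5        | r0=0 r1=6 r2=7 r3=15 r4=17 r5=23 r6=7 r7=7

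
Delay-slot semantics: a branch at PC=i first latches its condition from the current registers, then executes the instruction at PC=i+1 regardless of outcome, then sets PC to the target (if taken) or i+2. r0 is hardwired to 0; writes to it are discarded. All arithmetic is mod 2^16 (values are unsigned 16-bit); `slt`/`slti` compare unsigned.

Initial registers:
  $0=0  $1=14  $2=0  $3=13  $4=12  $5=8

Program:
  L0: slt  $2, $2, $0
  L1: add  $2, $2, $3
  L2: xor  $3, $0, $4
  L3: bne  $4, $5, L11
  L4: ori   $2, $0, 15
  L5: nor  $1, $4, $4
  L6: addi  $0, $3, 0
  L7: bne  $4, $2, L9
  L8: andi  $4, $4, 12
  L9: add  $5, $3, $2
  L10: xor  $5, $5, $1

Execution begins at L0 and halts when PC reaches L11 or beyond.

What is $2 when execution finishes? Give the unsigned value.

  step pc=0: slt  $2, $2, $0  regs=(0,14,0,13,12,8)
  step pc=1: add  $2, $2, $3  regs=(0,14,13,13,12,8)
  step pc=2: xor  $3, $0, $4  regs=(0,14,13,12,12,8)
  step pc=3: bne  $4, $5, L11  cond=T  regs=(0,14,13,12,12,8)
  step pc=4: ori   $2, $0, 15  regs=(0,14,15,12,12,8)

15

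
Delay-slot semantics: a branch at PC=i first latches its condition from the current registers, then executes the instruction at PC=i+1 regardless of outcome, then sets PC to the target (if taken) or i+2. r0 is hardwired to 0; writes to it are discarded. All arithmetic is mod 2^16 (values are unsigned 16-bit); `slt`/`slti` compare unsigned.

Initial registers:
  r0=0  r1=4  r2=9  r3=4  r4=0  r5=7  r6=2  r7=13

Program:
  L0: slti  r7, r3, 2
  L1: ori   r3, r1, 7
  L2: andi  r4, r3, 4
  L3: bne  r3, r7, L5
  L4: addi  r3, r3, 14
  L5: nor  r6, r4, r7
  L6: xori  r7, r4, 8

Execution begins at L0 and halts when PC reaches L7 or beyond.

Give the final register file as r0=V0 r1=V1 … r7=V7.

r0=0 r1=4 r2=9 r3=21 r4=4 r5=7 r6=65531 r7=12

#0 slti  r7, r3, 2 ; 0/4/9/4/0/7/2/0
#1 ori   r3, r1, 7 ; 0/4/9/7/0/7/2/0
#2 andi  r4, r3, 4 ; 0/4/9/7/4/7/2/0
#3 bne  r3, r7, L5 ; 0/4/9/7/4/7/2/0 ; →target
#4 addi  r3, r3, 14 ; 0/4/9/21/4/7/2/0
#5 nor  r6, r4, r7 ; 0/4/9/21/4/7/65531/0
#6 xori  r7, r4, 8 ; 0/4/9/21/4/7/65531/12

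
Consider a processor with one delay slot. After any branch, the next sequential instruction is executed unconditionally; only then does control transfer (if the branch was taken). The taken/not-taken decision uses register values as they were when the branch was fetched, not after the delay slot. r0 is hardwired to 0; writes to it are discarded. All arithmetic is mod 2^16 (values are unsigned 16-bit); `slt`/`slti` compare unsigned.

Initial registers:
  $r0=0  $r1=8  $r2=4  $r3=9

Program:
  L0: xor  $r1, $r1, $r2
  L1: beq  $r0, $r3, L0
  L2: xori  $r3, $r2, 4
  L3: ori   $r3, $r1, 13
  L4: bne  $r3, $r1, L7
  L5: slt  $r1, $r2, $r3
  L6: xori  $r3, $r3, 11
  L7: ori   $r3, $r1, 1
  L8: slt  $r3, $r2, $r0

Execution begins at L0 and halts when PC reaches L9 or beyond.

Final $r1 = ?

  step pc=0: xor  $r1, $r1, $r2  regs=(0,12,4,9)
  step pc=1: beq  $r0, $r3, L0  cond=F  regs=(0,12,4,9)
  step pc=2: xori  $r3, $r2, 4  regs=(0,12,4,0)
  step pc=3: ori   $r3, $r1, 13  regs=(0,12,4,13)
  step pc=4: bne  $r3, $r1, L7  cond=T  regs=(0,12,4,13)
  step pc=5: slt  $r1, $r2, $r3  regs=(0,1,4,13)
  step pc=7: ori   $r3, $r1, 1  regs=(0,1,4,1)
  step pc=8: slt  $r3, $r2, $r0  regs=(0,1,4,0)

1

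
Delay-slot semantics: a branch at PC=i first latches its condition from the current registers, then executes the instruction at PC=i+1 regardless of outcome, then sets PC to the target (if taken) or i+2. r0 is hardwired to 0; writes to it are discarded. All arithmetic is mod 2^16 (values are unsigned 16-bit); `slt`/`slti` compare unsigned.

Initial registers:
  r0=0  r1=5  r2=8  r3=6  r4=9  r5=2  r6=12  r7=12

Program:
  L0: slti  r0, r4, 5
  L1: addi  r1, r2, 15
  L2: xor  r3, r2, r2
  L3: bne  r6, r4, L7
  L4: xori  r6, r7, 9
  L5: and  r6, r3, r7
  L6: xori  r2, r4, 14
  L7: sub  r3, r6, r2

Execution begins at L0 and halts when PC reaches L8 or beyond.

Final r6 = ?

  step pc=0: slti  r0, r4, 5  regs=(0,5,8,6,9,2,12,12)
  step pc=1: addi  r1, r2, 15  regs=(0,23,8,6,9,2,12,12)
  step pc=2: xor  r3, r2, r2  regs=(0,23,8,0,9,2,12,12)
  step pc=3: bne  r6, r4, L7  cond=T  regs=(0,23,8,0,9,2,12,12)
  step pc=4: xori  r6, r7, 9  regs=(0,23,8,0,9,2,5,12)
  step pc=7: sub  r3, r6, r2  regs=(0,23,8,65533,9,2,5,12)

5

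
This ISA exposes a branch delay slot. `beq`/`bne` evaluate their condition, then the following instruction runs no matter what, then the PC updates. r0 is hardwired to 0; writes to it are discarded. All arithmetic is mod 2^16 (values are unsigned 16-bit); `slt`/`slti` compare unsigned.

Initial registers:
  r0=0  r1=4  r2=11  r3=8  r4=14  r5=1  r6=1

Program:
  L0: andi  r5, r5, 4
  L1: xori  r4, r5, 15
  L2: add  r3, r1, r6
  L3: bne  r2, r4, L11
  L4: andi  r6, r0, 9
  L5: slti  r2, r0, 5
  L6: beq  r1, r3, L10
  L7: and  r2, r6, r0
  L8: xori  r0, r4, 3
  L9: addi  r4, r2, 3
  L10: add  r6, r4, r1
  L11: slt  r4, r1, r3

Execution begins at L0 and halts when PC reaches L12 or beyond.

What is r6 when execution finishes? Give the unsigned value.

  step pc=0: andi  r5, r5, 4  regs=(0,4,11,8,14,0,1)
  step pc=1: xori  r4, r5, 15  regs=(0,4,11,8,15,0,1)
  step pc=2: add  r3, r1, r6  regs=(0,4,11,5,15,0,1)
  step pc=3: bne  r2, r4, L11  cond=T  regs=(0,4,11,5,15,0,1)
  step pc=4: andi  r6, r0, 9  regs=(0,4,11,5,15,0,0)
  step pc=11: slt  r4, r1, r3  regs=(0,4,11,5,1,0,0)

0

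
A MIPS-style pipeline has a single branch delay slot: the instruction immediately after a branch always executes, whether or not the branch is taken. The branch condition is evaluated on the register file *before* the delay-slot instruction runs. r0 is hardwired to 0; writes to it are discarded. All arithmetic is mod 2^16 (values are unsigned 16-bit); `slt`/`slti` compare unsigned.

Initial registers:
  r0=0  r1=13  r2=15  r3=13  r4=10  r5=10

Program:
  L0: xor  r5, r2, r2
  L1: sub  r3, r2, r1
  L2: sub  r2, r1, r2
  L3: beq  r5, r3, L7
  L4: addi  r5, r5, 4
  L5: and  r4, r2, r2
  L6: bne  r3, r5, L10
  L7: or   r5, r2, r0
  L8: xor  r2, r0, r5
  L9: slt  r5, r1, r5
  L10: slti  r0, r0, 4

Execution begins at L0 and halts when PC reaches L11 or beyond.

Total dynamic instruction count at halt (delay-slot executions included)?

[0] xor  r5, r2, r2  →  {r0:0, r1:13, r2:15, r3:13, r4:10, r5:0}
[1] sub  r3, r2, r1  →  {r0:0, r1:13, r2:15, r3:2, r4:10, r5:0}
[2] sub  r2, r1, r2  →  {r0:0, r1:13, r2:65534, r3:2, r4:10, r5:0}
[3] beq  r5, r3, L7  →  {r0:0, r1:13, r2:65534, r3:2, r4:10, r5:0}  ⟨branch fallthrough⟩
[4] addi  r5, r5, 4  →  {r0:0, r1:13, r2:65534, r3:2, r4:10, r5:4}
[5] and  r4, r2, r2  →  {r0:0, r1:13, r2:65534, r3:2, r4:65534, r5:4}
[6] bne  r3, r5, L10  →  {r0:0, r1:13, r2:65534, r3:2, r4:65534, r5:4}  ⟨branch taken⟩
[7] or   r5, r2, r0  →  {r0:0, r1:13, r2:65534, r3:2, r4:65534, r5:65534}
[10] slti  r0, r0, 4  →  {r0:0, r1:13, r2:65534, r3:2, r4:65534, r5:65534}

9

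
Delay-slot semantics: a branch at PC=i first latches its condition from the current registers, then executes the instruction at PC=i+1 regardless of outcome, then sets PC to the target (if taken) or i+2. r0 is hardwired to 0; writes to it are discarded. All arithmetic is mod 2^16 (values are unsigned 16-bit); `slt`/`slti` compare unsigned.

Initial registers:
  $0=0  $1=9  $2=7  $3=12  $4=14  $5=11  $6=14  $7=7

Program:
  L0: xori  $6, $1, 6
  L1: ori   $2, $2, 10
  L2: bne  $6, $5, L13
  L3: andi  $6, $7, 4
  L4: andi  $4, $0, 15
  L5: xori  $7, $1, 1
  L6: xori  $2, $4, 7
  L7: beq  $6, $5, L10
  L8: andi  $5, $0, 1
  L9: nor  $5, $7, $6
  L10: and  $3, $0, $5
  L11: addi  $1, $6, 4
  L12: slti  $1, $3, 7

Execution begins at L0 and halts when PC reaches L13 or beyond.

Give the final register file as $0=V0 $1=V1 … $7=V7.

$0=0 $1=9 $2=15 $3=12 $4=14 $5=11 $6=4 $7=7

PC=0  xori  $6, $1, 6        | $0=0 $1=9 $2=7 $3=12 $4=14 $5=11 $6=15 $7=7
PC=1  ori   $2, $2, 10       | $0=0 $1=9 $2=15 $3=12 $4=14 $5=11 $6=15 $7=7
PC=2  bne  $6, $5, L13       | $0=0 $1=9 $2=15 $3=12 $4=14 $5=11 $6=15 $7=7  [TAKEN]
PC=3  andi  $6, $7, 4        | $0=0 $1=9 $2=15 $3=12 $4=14 $5=11 $6=4 $7=7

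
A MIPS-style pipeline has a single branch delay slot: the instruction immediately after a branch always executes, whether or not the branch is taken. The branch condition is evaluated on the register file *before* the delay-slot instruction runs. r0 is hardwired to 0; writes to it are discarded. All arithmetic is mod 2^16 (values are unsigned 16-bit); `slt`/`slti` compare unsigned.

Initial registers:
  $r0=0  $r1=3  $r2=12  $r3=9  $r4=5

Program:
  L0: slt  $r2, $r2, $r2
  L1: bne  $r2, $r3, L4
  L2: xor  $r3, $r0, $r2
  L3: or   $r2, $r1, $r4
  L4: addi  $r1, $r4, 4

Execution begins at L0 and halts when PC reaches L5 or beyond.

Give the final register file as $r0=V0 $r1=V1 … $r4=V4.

$r0=0 $r1=9 $r2=0 $r3=0 $r4=5

PC=0  slt  $r2, $r2, $r2     | $r0=0 $r1=3 $r2=0 $r3=9 $r4=5
PC=1  bne  $r2, $r3, L4      | $r0=0 $r1=3 $r2=0 $r3=9 $r4=5  [TAKEN]
PC=2  xor  $r3, $r0, $r2     | $r0=0 $r1=3 $r2=0 $r3=0 $r4=5
PC=4  addi  $r1, $r4, 4      | $r0=0 $r1=9 $r2=0 $r3=0 $r4=5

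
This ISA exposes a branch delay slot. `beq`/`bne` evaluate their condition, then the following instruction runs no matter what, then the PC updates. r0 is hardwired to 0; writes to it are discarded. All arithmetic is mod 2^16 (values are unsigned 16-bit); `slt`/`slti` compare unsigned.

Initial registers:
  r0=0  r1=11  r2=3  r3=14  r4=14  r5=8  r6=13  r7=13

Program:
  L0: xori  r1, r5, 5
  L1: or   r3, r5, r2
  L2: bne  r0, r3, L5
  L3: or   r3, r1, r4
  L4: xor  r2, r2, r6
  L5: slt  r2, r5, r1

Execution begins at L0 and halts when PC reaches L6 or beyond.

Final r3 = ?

  step pc=0: xori  r1, r5, 5  regs=(0,13,3,14,14,8,13,13)
  step pc=1: or   r3, r5, r2  regs=(0,13,3,11,14,8,13,13)
  step pc=2: bne  r0, r3, L5  cond=T  regs=(0,13,3,11,14,8,13,13)
  step pc=3: or   r3, r1, r4  regs=(0,13,3,15,14,8,13,13)
  step pc=5: slt  r2, r5, r1  regs=(0,13,1,15,14,8,13,13)

15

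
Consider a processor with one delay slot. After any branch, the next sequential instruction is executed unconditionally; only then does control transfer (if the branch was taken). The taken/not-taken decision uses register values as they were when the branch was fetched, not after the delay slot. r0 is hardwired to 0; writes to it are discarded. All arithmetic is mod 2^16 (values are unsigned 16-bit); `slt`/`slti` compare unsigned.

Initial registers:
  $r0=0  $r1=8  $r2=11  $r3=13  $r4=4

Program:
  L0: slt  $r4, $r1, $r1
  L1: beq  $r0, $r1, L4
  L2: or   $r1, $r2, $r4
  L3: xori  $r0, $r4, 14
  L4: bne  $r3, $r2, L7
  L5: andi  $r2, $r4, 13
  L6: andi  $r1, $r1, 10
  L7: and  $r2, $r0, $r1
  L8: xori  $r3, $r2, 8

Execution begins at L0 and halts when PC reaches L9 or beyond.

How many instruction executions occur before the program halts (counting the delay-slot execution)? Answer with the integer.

#0 slt  $r4, $r1, $r1 ; 0/8/11/13/0
#1 beq  $r0, $r1, L4 ; 0/8/11/13/0 ; →fallthru
#2 or   $r1, $r2, $r4 ; 0/11/11/13/0
#3 xori  $r0, $r4, 14 ; 0/11/11/13/0
#4 bne  $r3, $r2, L7 ; 0/11/11/13/0 ; →target
#5 andi  $r2, $r4, 13 ; 0/11/0/13/0
#7 and  $r2, $r0, $r1 ; 0/11/0/13/0
#8 xori  $r3, $r2, 8 ; 0/11/0/8/0

8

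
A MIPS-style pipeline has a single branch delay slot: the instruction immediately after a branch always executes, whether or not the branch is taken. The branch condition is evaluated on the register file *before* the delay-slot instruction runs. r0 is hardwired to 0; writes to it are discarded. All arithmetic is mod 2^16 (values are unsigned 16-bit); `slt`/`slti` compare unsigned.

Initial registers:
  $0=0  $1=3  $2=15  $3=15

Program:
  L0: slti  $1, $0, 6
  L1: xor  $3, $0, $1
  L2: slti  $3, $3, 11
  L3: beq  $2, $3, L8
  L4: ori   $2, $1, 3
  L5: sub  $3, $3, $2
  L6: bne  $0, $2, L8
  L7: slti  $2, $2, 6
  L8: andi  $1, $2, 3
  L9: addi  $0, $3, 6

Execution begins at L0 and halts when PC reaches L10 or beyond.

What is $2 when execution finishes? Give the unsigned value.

  step pc=0: slti  $1, $0, 6  regs=(0,1,15,15)
  step pc=1: xor  $3, $0, $1  regs=(0,1,15,1)
  step pc=2: slti  $3, $3, 11  regs=(0,1,15,1)
  step pc=3: beq  $2, $3, L8  cond=F  regs=(0,1,15,1)
  step pc=4: ori   $2, $1, 3  regs=(0,1,3,1)
  step pc=5: sub  $3, $3, $2  regs=(0,1,3,65534)
  step pc=6: bne  $0, $2, L8  cond=T  regs=(0,1,3,65534)
  step pc=7: slti  $2, $2, 6  regs=(0,1,1,65534)
  step pc=8: andi  $1, $2, 3  regs=(0,1,1,65534)
  step pc=9: addi  $0, $3, 6  regs=(0,1,1,65534)

1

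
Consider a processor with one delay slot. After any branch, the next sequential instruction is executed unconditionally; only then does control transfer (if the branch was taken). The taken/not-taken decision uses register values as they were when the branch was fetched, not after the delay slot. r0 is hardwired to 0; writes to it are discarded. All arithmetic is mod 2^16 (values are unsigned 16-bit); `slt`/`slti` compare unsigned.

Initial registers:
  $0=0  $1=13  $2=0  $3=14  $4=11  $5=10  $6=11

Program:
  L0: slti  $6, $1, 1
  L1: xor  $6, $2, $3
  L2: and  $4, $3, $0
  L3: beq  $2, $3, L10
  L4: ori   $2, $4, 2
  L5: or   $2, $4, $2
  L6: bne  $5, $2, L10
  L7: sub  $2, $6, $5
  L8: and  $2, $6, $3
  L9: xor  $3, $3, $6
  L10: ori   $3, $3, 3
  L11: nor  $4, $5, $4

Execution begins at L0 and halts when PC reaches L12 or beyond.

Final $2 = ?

PC=0  slti  $6, $1, 1        | $0=0 $1=13 $2=0 $3=14 $4=11 $5=10 $6=0
PC=1  xor  $6, $2, $3        | $0=0 $1=13 $2=0 $3=14 $4=11 $5=10 $6=14
PC=2  and  $4, $3, $0        | $0=0 $1=13 $2=0 $3=14 $4=0 $5=10 $6=14
PC=3  beq  $2, $3, L10       | $0=0 $1=13 $2=0 $3=14 $4=0 $5=10 $6=14  [not taken]
PC=4  ori   $2, $4, 2        | $0=0 $1=13 $2=2 $3=14 $4=0 $5=10 $6=14
PC=5  or   $2, $4, $2        | $0=0 $1=13 $2=2 $3=14 $4=0 $5=10 $6=14
PC=6  bne  $5, $2, L10       | $0=0 $1=13 $2=2 $3=14 $4=0 $5=10 $6=14  [TAKEN]
PC=7  sub  $2, $6, $5        | $0=0 $1=13 $2=4 $3=14 $4=0 $5=10 $6=14
PC=10 ori   $3, $3, 3        | $0=0 $1=13 $2=4 $3=15 $4=0 $5=10 $6=14
PC=11 nor  $4, $5, $4        | $0=0 $1=13 $2=4 $3=15 $4=65525 $5=10 $6=14

4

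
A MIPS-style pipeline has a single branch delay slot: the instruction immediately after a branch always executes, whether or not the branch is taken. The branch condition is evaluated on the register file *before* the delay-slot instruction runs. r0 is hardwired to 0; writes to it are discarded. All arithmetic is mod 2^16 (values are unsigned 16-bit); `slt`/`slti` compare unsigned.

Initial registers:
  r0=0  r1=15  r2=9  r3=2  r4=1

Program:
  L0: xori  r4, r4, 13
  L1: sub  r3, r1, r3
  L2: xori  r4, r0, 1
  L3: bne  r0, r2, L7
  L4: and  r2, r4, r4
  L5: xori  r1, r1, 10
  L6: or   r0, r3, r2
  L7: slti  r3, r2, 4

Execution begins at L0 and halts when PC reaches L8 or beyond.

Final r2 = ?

1

  step pc=0: xori  r4, r4, 13  regs=(0,15,9,2,12)
  step pc=1: sub  r3, r1, r3  regs=(0,15,9,13,12)
  step pc=2: xori  r4, r0, 1  regs=(0,15,9,13,1)
  step pc=3: bne  r0, r2, L7  cond=T  regs=(0,15,9,13,1)
  step pc=4: and  r2, r4, r4  regs=(0,15,1,13,1)
  step pc=7: slti  r3, r2, 4  regs=(0,15,1,1,1)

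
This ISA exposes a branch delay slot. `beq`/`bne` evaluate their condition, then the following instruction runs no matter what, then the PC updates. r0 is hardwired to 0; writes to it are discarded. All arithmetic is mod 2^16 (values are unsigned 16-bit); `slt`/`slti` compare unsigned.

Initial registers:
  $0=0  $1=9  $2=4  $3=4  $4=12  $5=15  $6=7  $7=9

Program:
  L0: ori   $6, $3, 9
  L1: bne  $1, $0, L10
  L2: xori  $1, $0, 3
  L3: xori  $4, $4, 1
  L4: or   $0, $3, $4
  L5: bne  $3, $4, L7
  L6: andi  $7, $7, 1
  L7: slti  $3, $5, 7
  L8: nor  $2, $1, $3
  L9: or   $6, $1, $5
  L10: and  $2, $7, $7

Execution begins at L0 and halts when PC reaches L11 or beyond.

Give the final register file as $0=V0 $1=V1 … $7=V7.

  step pc=0: ori   $6, $3, 9  regs=(0,9,4,4,12,15,13,9)
  step pc=1: bne  $1, $0, L10  cond=T  regs=(0,9,4,4,12,15,13,9)
  step pc=2: xori  $1, $0, 3  regs=(0,3,4,4,12,15,13,9)
  step pc=10: and  $2, $7, $7  regs=(0,3,9,4,12,15,13,9)

$0=0 $1=3 $2=9 $3=4 $4=12 $5=15 $6=13 $7=9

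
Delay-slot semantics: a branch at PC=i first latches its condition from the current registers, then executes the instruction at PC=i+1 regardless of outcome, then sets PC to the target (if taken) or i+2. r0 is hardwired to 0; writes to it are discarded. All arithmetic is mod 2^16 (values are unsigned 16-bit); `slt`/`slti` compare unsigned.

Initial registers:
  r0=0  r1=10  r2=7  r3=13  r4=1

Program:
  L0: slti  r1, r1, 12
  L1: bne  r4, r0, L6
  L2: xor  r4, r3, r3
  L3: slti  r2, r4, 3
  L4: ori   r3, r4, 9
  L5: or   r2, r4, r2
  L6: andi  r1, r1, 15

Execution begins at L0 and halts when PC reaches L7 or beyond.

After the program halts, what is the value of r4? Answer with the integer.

  step pc=0: slti  r1, r1, 12  regs=(0,1,7,13,1)
  step pc=1: bne  r4, r0, L6  cond=T  regs=(0,1,7,13,1)
  step pc=2: xor  r4, r3, r3  regs=(0,1,7,13,0)
  step pc=6: andi  r1, r1, 15  regs=(0,1,7,13,0)

0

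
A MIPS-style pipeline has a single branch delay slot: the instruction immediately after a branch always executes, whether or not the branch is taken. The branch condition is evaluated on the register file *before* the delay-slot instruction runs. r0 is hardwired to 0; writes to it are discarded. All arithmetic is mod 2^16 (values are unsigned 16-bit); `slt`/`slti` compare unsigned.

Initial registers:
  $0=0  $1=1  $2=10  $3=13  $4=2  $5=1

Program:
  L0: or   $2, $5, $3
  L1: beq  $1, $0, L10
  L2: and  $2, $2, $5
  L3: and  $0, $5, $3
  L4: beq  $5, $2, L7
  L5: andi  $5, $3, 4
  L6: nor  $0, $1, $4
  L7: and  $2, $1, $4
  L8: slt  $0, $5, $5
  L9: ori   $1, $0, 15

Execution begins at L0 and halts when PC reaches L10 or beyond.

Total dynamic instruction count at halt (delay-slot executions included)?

[0] or   $2, $5, $3  →  {$0:0, $1:1, $2:13, $3:13, $4:2, $5:1}
[1] beq  $1, $0, L10  →  {$0:0, $1:1, $2:13, $3:13, $4:2, $5:1}  ⟨branch fallthrough⟩
[2] and  $2, $2, $5  →  {$0:0, $1:1, $2:1, $3:13, $4:2, $5:1}
[3] and  $0, $5, $3  →  {$0:0, $1:1, $2:1, $3:13, $4:2, $5:1}
[4] beq  $5, $2, L7  →  {$0:0, $1:1, $2:1, $3:13, $4:2, $5:1}  ⟨branch taken⟩
[5] andi  $5, $3, 4  →  {$0:0, $1:1, $2:1, $3:13, $4:2, $5:4}
[7] and  $2, $1, $4  →  {$0:0, $1:1, $2:0, $3:13, $4:2, $5:4}
[8] slt  $0, $5, $5  →  {$0:0, $1:1, $2:0, $3:13, $4:2, $5:4}
[9] ori   $1, $0, 15  →  {$0:0, $1:15, $2:0, $3:13, $4:2, $5:4}

9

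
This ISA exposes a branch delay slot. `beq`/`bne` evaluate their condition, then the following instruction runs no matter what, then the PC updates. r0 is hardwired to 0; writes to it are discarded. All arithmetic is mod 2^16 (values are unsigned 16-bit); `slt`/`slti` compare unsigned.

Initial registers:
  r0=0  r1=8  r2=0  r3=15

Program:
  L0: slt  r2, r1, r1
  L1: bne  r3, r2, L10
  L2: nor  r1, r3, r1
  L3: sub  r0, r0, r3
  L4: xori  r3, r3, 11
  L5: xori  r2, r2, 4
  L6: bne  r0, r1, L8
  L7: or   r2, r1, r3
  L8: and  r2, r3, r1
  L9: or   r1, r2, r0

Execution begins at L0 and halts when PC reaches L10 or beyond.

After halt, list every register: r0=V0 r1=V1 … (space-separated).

  step pc=0: slt  r2, r1, r1  regs=(0,8,0,15)
  step pc=1: bne  r3, r2, L10  cond=T  regs=(0,8,0,15)
  step pc=2: nor  r1, r3, r1  regs=(0,65520,0,15)

r0=0 r1=65520 r2=0 r3=15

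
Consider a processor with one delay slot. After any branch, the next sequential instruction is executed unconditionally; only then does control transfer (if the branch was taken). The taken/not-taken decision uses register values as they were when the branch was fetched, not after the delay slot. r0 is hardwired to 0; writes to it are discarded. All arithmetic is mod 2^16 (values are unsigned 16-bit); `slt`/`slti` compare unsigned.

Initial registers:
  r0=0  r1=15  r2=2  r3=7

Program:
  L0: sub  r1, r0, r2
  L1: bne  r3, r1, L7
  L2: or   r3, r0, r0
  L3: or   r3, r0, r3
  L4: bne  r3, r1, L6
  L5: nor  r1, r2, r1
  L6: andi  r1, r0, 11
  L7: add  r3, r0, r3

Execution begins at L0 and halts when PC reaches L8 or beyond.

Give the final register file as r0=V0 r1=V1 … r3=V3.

r0=0 r1=65534 r2=2 r3=0

#0 sub  r1, r0, r2 ; 0/65534/2/7
#1 bne  r3, r1, L7 ; 0/65534/2/7 ; →target
#2 or   r3, r0, r0 ; 0/65534/2/0
#7 add  r3, r0, r3 ; 0/65534/2/0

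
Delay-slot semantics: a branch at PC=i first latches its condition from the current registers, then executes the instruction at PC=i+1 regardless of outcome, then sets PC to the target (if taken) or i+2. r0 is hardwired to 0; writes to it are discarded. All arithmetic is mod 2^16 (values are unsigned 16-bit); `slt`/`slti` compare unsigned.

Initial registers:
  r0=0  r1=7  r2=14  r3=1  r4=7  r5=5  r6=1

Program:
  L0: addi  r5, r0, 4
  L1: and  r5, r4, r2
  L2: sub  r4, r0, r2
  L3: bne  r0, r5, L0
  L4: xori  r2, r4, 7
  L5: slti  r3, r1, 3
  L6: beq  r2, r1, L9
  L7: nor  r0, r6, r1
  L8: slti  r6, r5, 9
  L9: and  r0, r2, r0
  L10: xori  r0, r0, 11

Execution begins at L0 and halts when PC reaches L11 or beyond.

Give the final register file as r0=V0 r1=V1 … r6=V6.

r0=0 r1=7 r2=65533 r3=0 r4=65530 r5=0 r6=1

[0] addi  r5, r0, 4  →  {r0:0, r1:7, r2:14, r3:1, r4:7, r5:4, r6:1}
[1] and  r5, r4, r2  →  {r0:0, r1:7, r2:14, r3:1, r4:7, r5:6, r6:1}
[2] sub  r4, r0, r2  →  {r0:0, r1:7, r2:14, r3:1, r4:65522, r5:6, r6:1}
[3] bne  r0, r5, L0  →  {r0:0, r1:7, r2:14, r3:1, r4:65522, r5:6, r6:1}  ⟨branch taken⟩
[4] xori  r2, r4, 7  →  {r0:0, r1:7, r2:65525, r3:1, r4:65522, r5:6, r6:1}
[0] addi  r5, r0, 4  →  {r0:0, r1:7, r2:65525, r3:1, r4:65522, r5:4, r6:1}
[1] and  r5, r4, r2  →  {r0:0, r1:7, r2:65525, r3:1, r4:65522, r5:65520, r6:1}
[2] sub  r4, r0, r2  →  {r0:0, r1:7, r2:65525, r3:1, r4:11, r5:65520, r6:1}
[3] bne  r0, r5, L0  →  {r0:0, r1:7, r2:65525, r3:1, r4:11, r5:65520, r6:1}  ⟨branch taken⟩
[4] xori  r2, r4, 7  →  {r0:0, r1:7, r2:12, r3:1, r4:11, r5:65520, r6:1}
[0] addi  r5, r0, 4  →  {r0:0, r1:7, r2:12, r3:1, r4:11, r5:4, r6:1}
[1] and  r5, r4, r2  →  {r0:0, r1:7, r2:12, r3:1, r4:11, r5:8, r6:1}
[2] sub  r4, r0, r2  →  {r0:0, r1:7, r2:12, r3:1, r4:65524, r5:8, r6:1}
[3] bne  r0, r5, L0  →  {r0:0, r1:7, r2:12, r3:1, r4:65524, r5:8, r6:1}  ⟨branch taken⟩
[4] xori  r2, r4, 7  →  {r0:0, r1:7, r2:65523, r3:1, r4:65524, r5:8, r6:1}
[0] addi  r5, r0, 4  →  {r0:0, r1:7, r2:65523, r3:1, r4:65524, r5:4, r6:1}
[1] and  r5, r4, r2  →  {r0:0, r1:7, r2:65523, r3:1, r4:65524, r5:65520, r6:1}
[2] sub  r4, r0, r2  →  {r0:0, r1:7, r2:65523, r3:1, r4:13, r5:65520, r6:1}
[3] bne  r0, r5, L0  →  {r0:0, r1:7, r2:65523, r3:1, r4:13, r5:65520, r6:1}  ⟨branch taken⟩
[4] xori  r2, r4, 7  →  {r0:0, r1:7, r2:10, r3:1, r4:13, r5:65520, r6:1}
[0] addi  r5, r0, 4  →  {r0:0, r1:7, r2:10, r3:1, r4:13, r5:4, r6:1}
[1] and  r5, r4, r2  →  {r0:0, r1:7, r2:10, r3:1, r4:13, r5:8, r6:1}
[2] sub  r4, r0, r2  →  {r0:0, r1:7, r2:10, r3:1, r4:65526, r5:8, r6:1}
[3] bne  r0, r5, L0  →  {r0:0, r1:7, r2:10, r3:1, r4:65526, r5:8, r6:1}  ⟨branch taken⟩
[4] xori  r2, r4, 7  →  {r0:0, r1:7, r2:65521, r3:1, r4:65526, r5:8, r6:1}
[0] addi  r5, r0, 4  →  {r0:0, r1:7, r2:65521, r3:1, r4:65526, r5:4, r6:1}
[1] and  r5, r4, r2  →  {r0:0, r1:7, r2:65521, r3:1, r4:65526, r5:65520, r6:1}
[2] sub  r4, r0, r2  →  {r0:0, r1:7, r2:65521, r3:1, r4:15, r5:65520, r6:1}
[3] bne  r0, r5, L0  →  {r0:0, r1:7, r2:65521, r3:1, r4:15, r5:65520, r6:1}  ⟨branch taken⟩
[4] xori  r2, r4, 7  →  {r0:0, r1:7, r2:8, r3:1, r4:15, r5:65520, r6:1}
[0] addi  r5, r0, 4  →  {r0:0, r1:7, r2:8, r3:1, r4:15, r5:4, r6:1}
[1] and  r5, r4, r2  →  {r0:0, r1:7, r2:8, r3:1, r4:15, r5:8, r6:1}
[2] sub  r4, r0, r2  →  {r0:0, r1:7, r2:8, r3:1, r4:65528, r5:8, r6:1}
[3] bne  r0, r5, L0  →  {r0:0, r1:7, r2:8, r3:1, r4:65528, r5:8, r6:1}  ⟨branch taken⟩
[4] xori  r2, r4, 7  →  {r0:0, r1:7, r2:65535, r3:1, r4:65528, r5:8, r6:1}
[0] addi  r5, r0, 4  →  {r0:0, r1:7, r2:65535, r3:1, r4:65528, r5:4, r6:1}
[1] and  r5, r4, r2  →  {r0:0, r1:7, r2:65535, r3:1, r4:65528, r5:65528, r6:1}
[2] sub  r4, r0, r2  →  {r0:0, r1:7, r2:65535, r3:1, r4:1, r5:65528, r6:1}
[3] bne  r0, r5, L0  →  {r0:0, r1:7, r2:65535, r3:1, r4:1, r5:65528, r6:1}  ⟨branch taken⟩
[4] xori  r2, r4, 7  →  {r0:0, r1:7, r2:6, r3:1, r4:1, r5:65528, r6:1}
[0] addi  r5, r0, 4  →  {r0:0, r1:7, r2:6, r3:1, r4:1, r5:4, r6:1}
[1] and  r5, r4, r2  →  {r0:0, r1:7, r2:6, r3:1, r4:1, r5:0, r6:1}
[2] sub  r4, r0, r2  →  {r0:0, r1:7, r2:6, r3:1, r4:65530, r5:0, r6:1}
[3] bne  r0, r5, L0  →  {r0:0, r1:7, r2:6, r3:1, r4:65530, r5:0, r6:1}  ⟨branch fallthrough⟩
[4] xori  r2, r4, 7  →  {r0:0, r1:7, r2:65533, r3:1, r4:65530, r5:0, r6:1}
[5] slti  r3, r1, 3  →  {r0:0, r1:7, r2:65533, r3:0, r4:65530, r5:0, r6:1}
[6] beq  r2, r1, L9  →  {r0:0, r1:7, r2:65533, r3:0, r4:65530, r5:0, r6:1}  ⟨branch fallthrough⟩
[7] nor  r0, r6, r1  →  {r0:0, r1:7, r2:65533, r3:0, r4:65530, r5:0, r6:1}
[8] slti  r6, r5, 9  →  {r0:0, r1:7, r2:65533, r3:0, r4:65530, r5:0, r6:1}
[9] and  r0, r2, r0  →  {r0:0, r1:7, r2:65533, r3:0, r4:65530, r5:0, r6:1}
[10] xori  r0, r0, 11  →  {r0:0, r1:7, r2:65533, r3:0, r4:65530, r5:0, r6:1}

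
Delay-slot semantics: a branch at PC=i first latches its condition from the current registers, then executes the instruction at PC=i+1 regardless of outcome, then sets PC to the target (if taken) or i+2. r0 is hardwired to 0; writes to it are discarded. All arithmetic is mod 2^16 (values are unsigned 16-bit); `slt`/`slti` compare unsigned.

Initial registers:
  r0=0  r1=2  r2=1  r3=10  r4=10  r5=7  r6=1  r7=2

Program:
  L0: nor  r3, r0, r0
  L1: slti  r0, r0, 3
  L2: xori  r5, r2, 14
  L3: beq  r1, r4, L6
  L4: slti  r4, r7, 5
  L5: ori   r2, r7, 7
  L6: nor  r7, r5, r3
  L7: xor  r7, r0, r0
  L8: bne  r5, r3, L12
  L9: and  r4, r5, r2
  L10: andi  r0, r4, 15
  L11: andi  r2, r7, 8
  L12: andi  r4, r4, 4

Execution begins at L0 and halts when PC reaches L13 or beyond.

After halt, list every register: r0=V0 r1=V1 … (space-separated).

r0=0 r1=2 r2=7 r3=65535 r4=4 r5=15 r6=1 r7=0

PC=0  nor  r3, r0, r0        | r0=0 r1=2 r2=1 r3=65535 r4=10 r5=7 r6=1 r7=2
PC=1  slti  r0, r0, 3        | r0=0 r1=2 r2=1 r3=65535 r4=10 r5=7 r6=1 r7=2
PC=2  xori  r5, r2, 14       | r0=0 r1=2 r2=1 r3=65535 r4=10 r5=15 r6=1 r7=2
PC=3  beq  r1, r4, L6        | r0=0 r1=2 r2=1 r3=65535 r4=10 r5=15 r6=1 r7=2  [not taken]
PC=4  slti  r4, r7, 5        | r0=0 r1=2 r2=1 r3=65535 r4=1 r5=15 r6=1 r7=2
PC=5  ori   r2, r7, 7        | r0=0 r1=2 r2=7 r3=65535 r4=1 r5=15 r6=1 r7=2
PC=6  nor  r7, r5, r3        | r0=0 r1=2 r2=7 r3=65535 r4=1 r5=15 r6=1 r7=0
PC=7  xor  r7, r0, r0        | r0=0 r1=2 r2=7 r3=65535 r4=1 r5=15 r6=1 r7=0
PC=8  bne  r5, r3, L12       | r0=0 r1=2 r2=7 r3=65535 r4=1 r5=15 r6=1 r7=0  [TAKEN]
PC=9  and  r4, r5, r2        | r0=0 r1=2 r2=7 r3=65535 r4=7 r5=15 r6=1 r7=0
PC=12 andi  r4, r4, 4        | r0=0 r1=2 r2=7 r3=65535 r4=4 r5=15 r6=1 r7=0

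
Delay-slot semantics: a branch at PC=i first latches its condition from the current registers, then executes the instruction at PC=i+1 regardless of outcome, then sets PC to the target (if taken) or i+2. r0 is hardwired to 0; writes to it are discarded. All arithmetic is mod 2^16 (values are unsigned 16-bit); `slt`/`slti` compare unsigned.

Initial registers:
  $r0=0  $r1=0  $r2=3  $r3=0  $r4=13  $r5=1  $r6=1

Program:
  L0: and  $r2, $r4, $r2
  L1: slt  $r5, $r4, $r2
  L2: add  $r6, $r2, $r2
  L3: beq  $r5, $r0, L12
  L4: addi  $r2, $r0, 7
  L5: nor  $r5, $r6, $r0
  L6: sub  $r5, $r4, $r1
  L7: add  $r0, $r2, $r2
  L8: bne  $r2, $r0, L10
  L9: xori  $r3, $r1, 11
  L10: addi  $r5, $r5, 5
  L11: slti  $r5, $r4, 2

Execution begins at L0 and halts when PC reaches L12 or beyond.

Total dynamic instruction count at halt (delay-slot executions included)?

5

[0] and  $r2, $r4, $r2  →  {$r0:0, $r1:0, $r2:1, $r3:0, $r4:13, $r5:1, $r6:1}
[1] slt  $r5, $r4, $r2  →  {$r0:0, $r1:0, $r2:1, $r3:0, $r4:13, $r5:0, $r6:1}
[2] add  $r6, $r2, $r2  →  {$r0:0, $r1:0, $r2:1, $r3:0, $r4:13, $r5:0, $r6:2}
[3] beq  $r5, $r0, L12  →  {$r0:0, $r1:0, $r2:1, $r3:0, $r4:13, $r5:0, $r6:2}  ⟨branch taken⟩
[4] addi  $r2, $r0, 7  →  {$r0:0, $r1:0, $r2:7, $r3:0, $r4:13, $r5:0, $r6:2}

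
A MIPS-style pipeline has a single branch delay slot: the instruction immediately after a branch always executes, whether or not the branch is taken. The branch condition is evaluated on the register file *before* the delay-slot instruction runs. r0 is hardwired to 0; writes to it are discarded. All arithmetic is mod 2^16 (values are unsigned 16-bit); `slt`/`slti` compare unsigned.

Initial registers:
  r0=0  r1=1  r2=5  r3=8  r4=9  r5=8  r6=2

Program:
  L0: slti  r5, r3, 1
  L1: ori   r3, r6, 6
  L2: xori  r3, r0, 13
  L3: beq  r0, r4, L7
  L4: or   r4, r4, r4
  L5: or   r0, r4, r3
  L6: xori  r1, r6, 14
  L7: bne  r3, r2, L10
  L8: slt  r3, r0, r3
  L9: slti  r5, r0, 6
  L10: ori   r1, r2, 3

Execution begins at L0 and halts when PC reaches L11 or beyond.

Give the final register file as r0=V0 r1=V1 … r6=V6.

r0=0 r1=7 r2=5 r3=1 r4=9 r5=0 r6=2

  step pc=0: slti  r5, r3, 1  regs=(0,1,5,8,9,0,2)
  step pc=1: ori   r3, r6, 6  regs=(0,1,5,6,9,0,2)
  step pc=2: xori  r3, r0, 13  regs=(0,1,5,13,9,0,2)
  step pc=3: beq  r0, r4, L7  cond=F  regs=(0,1,5,13,9,0,2)
  step pc=4: or   r4, r4, r4  regs=(0,1,5,13,9,0,2)
  step pc=5: or   r0, r4, r3  regs=(0,1,5,13,9,0,2)
  step pc=6: xori  r1, r6, 14  regs=(0,12,5,13,9,0,2)
  step pc=7: bne  r3, r2, L10  cond=T  regs=(0,12,5,13,9,0,2)
  step pc=8: slt  r3, r0, r3  regs=(0,12,5,1,9,0,2)
  step pc=10: ori   r1, r2, 3  regs=(0,7,5,1,9,0,2)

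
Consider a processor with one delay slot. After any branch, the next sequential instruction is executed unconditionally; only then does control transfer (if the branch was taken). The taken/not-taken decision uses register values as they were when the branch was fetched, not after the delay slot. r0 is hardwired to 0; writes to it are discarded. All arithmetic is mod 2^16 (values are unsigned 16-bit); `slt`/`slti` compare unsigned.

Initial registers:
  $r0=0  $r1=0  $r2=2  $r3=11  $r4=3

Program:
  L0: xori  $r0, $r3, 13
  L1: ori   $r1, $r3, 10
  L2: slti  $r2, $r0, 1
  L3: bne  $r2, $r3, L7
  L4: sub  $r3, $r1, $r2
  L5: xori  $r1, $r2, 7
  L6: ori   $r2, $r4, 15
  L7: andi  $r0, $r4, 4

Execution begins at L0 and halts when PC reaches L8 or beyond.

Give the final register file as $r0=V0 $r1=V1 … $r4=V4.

#0 xori  $r0, $r3, 13 ; 0/0/2/11/3
#1 ori   $r1, $r3, 10 ; 0/11/2/11/3
#2 slti  $r2, $r0, 1 ; 0/11/1/11/3
#3 bne  $r2, $r3, L7 ; 0/11/1/11/3 ; →target
#4 sub  $r3, $r1, $r2 ; 0/11/1/10/3
#7 andi  $r0, $r4, 4 ; 0/11/1/10/3

$r0=0 $r1=11 $r2=1 $r3=10 $r4=3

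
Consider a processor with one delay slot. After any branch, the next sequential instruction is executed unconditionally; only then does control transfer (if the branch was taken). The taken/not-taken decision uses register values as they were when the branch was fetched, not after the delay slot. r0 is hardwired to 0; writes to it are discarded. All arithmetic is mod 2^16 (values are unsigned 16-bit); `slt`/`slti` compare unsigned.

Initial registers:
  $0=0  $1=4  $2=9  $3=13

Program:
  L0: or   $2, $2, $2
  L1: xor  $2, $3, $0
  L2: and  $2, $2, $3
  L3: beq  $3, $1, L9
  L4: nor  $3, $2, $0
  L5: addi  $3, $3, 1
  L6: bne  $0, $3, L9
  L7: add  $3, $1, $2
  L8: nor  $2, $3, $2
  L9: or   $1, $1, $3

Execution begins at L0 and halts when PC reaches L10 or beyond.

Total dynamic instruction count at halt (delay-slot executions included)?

9

  step pc=0: or   $2, $2, $2  regs=(0,4,9,13)
  step pc=1: xor  $2, $3, $0  regs=(0,4,13,13)
  step pc=2: and  $2, $2, $3  regs=(0,4,13,13)
  step pc=3: beq  $3, $1, L9  cond=F  regs=(0,4,13,13)
  step pc=4: nor  $3, $2, $0  regs=(0,4,13,65522)
  step pc=5: addi  $3, $3, 1  regs=(0,4,13,65523)
  step pc=6: bne  $0, $3, L9  cond=T  regs=(0,4,13,65523)
  step pc=7: add  $3, $1, $2  regs=(0,4,13,17)
  step pc=9: or   $1, $1, $3  regs=(0,21,13,17)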